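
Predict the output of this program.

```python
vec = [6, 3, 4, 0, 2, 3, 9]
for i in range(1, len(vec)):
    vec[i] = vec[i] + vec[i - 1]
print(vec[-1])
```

27

i=1: vec[1] = 3+6 = 9 → [6, 9, 4, 0, 2, 3, 9]
i=2: vec[2] = 4+9 = 13 → [6, 9, 13, 0, 2, 3, 9]
i=3: vec[3] = 0+13 = 13 → [6, 9, 13, 13, 2, 3, 9]
i=4: vec[4] = 2+13 = 15 → [6, 9, 13, 13, 15, 3, 9]
i=5: vec[5] = 3+15 = 18 → [6, 9, 13, 13, 15, 18, 9]
i=6: vec[6] = 9+18 = 27 → [6, 9, 13, 13, 15, 18, 27]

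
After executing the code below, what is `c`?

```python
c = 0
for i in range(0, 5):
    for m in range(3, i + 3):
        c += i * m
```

125

i=1,m=3: c = 0+3 = 3
i=2,m=3: c = 3+6 = 9
i=2,m=4: c = 9+8 = 17
i=3,m=3: c = 17+9 = 26
i=3,m=4: c = 26+12 = 38
i=3,m=5: c = 38+15 = 53
i=4,m=3: c = 53+12 = 65
i=4,m=4: c = 65+16 = 81
i=4,m=5: c = 81+20 = 101
i=4,m=6: c = 101+24 = 125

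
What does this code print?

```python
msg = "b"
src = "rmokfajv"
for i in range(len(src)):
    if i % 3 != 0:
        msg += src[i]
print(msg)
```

bmofav

i=0: skip
i=1: add 'm' → 'bm'
i=2: add 'o' → 'bmo'
i=3: skip
i=4: add 'f' → 'bmof'
i=5: add 'a' → 'bmofa'
i=6: skip
i=7: add 'v' → 'bmofav'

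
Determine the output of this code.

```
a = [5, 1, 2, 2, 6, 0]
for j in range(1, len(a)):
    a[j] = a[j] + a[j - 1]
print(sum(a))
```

61

j=1: a[1] = 1+5 = 6 → [5, 6, 2, 2, 6, 0]
j=2: a[2] = 2+6 = 8 → [5, 6, 8, 2, 6, 0]
j=3: a[3] = 2+8 = 10 → [5, 6, 8, 10, 6, 0]
j=4: a[4] = 6+10 = 16 → [5, 6, 8, 10, 16, 0]
j=5: a[5] = 0+16 = 16 → [5, 6, 8, 10, 16, 16]
sum = 61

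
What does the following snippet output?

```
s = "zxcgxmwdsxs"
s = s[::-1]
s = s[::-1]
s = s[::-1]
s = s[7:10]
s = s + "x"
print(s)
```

gcxx

reverse → 'sxsdwmxgcxz'
reverse → 'zxcgxmwdsxs'
reverse → 'sxsdwmxgcxz'
slice [7:10] → 'gcx'
+ 'x' → 'gcxx'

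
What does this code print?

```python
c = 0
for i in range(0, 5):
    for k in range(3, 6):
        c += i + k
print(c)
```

i=0,k=3: c = 0+3 = 3
i=0,k=4: c = 3+4 = 7
i=0,k=5: c = 7+5 = 12
i=1,k=3: c = 12+4 = 16
i=1,k=4: c = 16+5 = 21
i=1,k=5: c = 21+6 = 27
i=2,k=3: c = 27+5 = 32
i=2,k=4: c = 32+6 = 38
i=2,k=5: c = 38+7 = 45
i=3,k=3: c = 45+6 = 51
i=3,k=4: c = 51+7 = 58
i=3,k=5: c = 58+8 = 66
i=4,k=3: c = 66+7 = 73
i=4,k=4: c = 73+8 = 81
i=4,k=5: c = 81+9 = 90

90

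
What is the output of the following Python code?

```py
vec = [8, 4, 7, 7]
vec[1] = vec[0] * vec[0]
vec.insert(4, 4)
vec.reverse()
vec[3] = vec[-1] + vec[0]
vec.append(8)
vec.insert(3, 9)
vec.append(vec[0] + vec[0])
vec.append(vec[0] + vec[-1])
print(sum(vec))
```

75

vec[1] = vec[0]*vec[0] = 8*8 = 64 → [8, 64, 7, 7]
insert 4 at 4 → [8, 64, 7, 7, 4]
reverse → [4, 7, 7, 64, 8]
vec[3] = vec[-1]+vec[0] = 8+4 = 12 → [4, 7, 7, 12, 8]
append 8 → [4, 7, 7, 12, 8, 8]
insert 9 at 3 → [4, 7, 7, 9, 12, 8, 8]
append vec[0]+vec[0] = 4+4 = 8 → [4, 7, 7, 9, 12, 8, 8, 8]
append vec[0]+vec[-1] = 4+8 = 12 → [4, 7, 7, 9, 12, 8, 8, 8, 12]
sum = 75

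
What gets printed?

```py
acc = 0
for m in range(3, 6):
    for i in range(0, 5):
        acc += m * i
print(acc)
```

120

m=3,i=0: acc = 0+0 = 0
m=3,i=1: acc = 0+3 = 3
m=3,i=2: acc = 3+6 = 9
m=3,i=3: acc = 9+9 = 18
m=3,i=4: acc = 18+12 = 30
m=4,i=0: acc = 30+0 = 30
m=4,i=1: acc = 30+4 = 34
m=4,i=2: acc = 34+8 = 42
m=4,i=3: acc = 42+12 = 54
m=4,i=4: acc = 54+16 = 70
m=5,i=0: acc = 70+0 = 70
m=5,i=1: acc = 70+5 = 75
m=5,i=2: acc = 75+10 = 85
m=5,i=3: acc = 85+15 = 100
m=5,i=4: acc = 100+20 = 120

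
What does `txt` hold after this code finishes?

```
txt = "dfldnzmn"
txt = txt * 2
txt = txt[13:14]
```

'z'

repeat ×2 → 'dfldnzmndfldnzmn'
slice [13:14] → 'z'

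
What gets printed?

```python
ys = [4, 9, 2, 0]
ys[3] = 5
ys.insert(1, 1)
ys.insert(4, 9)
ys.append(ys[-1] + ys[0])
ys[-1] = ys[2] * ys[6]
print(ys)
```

[4, 1, 9, 2, 9, 5, 81]

ys[3] = 5 → [4, 9, 2, 5]
insert 1 at 1 → [4, 1, 9, 2, 5]
insert 9 at 4 → [4, 1, 9, 2, 9, 5]
append ys[-1]+ys[0] = 5+4 = 9 → [4, 1, 9, 2, 9, 5, 9]
ys[-1] = ys[2]*ys[6] = 9*9 = 81 → [4, 1, 9, 2, 9, 5, 81]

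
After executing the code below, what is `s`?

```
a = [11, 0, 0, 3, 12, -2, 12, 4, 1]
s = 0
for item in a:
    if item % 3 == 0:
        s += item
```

27

item=11: not %3==0
item=0: %3==0, s = 0+0 = 0
item=0: %3==0, s = 0+0 = 0
item=3: %3==0, s = 0+3 = 3
item=12: %3==0, s = 3+12 = 15
item=-2: not %3==0
item=12: %3==0, s = 15+12 = 27
item=4: not %3==0
item=1: not %3==0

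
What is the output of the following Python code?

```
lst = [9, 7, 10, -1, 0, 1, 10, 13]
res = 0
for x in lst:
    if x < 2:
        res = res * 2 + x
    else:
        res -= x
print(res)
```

-234

x=9: not <2, res = 0-9 = -9
x=7: not <2, res = (-9)-7 = -16
x=10: not <2, res = (-16)-10 = -26
x=-1: <2, res = (-26)*2+(-1) = -53
x=0: <2, res = (-53)*2+0 = -106
x=1: <2, res = (-106)*2+1 = -211
x=10: not <2, res = (-211)-10 = -221
x=13: not <2, res = (-221)-13 = -234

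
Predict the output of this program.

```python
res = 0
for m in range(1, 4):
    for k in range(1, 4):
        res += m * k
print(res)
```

m=1,k=1: res = 0+1 = 1
m=1,k=2: res = 1+2 = 3
m=1,k=3: res = 3+3 = 6
m=2,k=1: res = 6+2 = 8
m=2,k=2: res = 8+4 = 12
m=2,k=3: res = 12+6 = 18
m=3,k=1: res = 18+3 = 21
m=3,k=2: res = 21+6 = 27
m=3,k=3: res = 27+9 = 36

36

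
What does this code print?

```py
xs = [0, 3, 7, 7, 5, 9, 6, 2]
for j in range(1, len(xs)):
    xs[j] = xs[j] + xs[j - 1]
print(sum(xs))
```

159

j=1: xs[1] = 3+0 = 3 → [0, 3, 7, 7, 5, 9, 6, 2]
j=2: xs[2] = 7+3 = 10 → [0, 3, 10, 7, 5, 9, 6, 2]
j=3: xs[3] = 7+10 = 17 → [0, 3, 10, 17, 5, 9, 6, 2]
j=4: xs[4] = 5+17 = 22 → [0, 3, 10, 17, 22, 9, 6, 2]
j=5: xs[5] = 9+22 = 31 → [0, 3, 10, 17, 22, 31, 6, 2]
j=6: xs[6] = 6+31 = 37 → [0, 3, 10, 17, 22, 31, 37, 2]
j=7: xs[7] = 2+37 = 39 → [0, 3, 10, 17, 22, 31, 37, 39]
sum = 159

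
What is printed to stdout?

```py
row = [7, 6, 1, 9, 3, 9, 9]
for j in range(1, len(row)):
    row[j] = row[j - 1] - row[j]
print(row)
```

j=1: row[1] = 7-6 = 1 → [7, 1, 1, 9, 3, 9, 9]
j=2: row[2] = 1-1 = 0 → [7, 1, 0, 9, 3, 9, 9]
j=3: row[3] = 0-9 = -9 → [7, 1, 0, -9, 3, 9, 9]
j=4: row[4] = (-9)-3 = -12 → [7, 1, 0, -9, -12, 9, 9]
j=5: row[5] = (-12)-9 = -21 → [7, 1, 0, -9, -12, -21, 9]
j=6: row[6] = (-21)-9 = -30 → [7, 1, 0, -9, -12, -21, -30]

[7, 1, 0, -9, -12, -21, -30]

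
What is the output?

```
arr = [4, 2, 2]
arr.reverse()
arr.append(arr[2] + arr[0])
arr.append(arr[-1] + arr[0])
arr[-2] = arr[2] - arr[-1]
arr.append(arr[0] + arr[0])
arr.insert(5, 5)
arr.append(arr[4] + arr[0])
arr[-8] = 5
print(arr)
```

[5, 2, 4, -4, 8, 5, 4, 10]

reverse → [2, 2, 4]
append arr[2]+arr[0] = 4+2 = 6 → [2, 2, 4, 6]
append arr[-1]+arr[0] = 6+2 = 8 → [2, 2, 4, 6, 8]
arr[-2] = arr[2]-arr[-1] = 4-8 = -4 → [2, 2, 4, -4, 8]
append arr[0]+arr[0] = 2+2 = 4 → [2, 2, 4, -4, 8, 4]
insert 5 at 5 → [2, 2, 4, -4, 8, 5, 4]
append arr[4]+arr[0] = 8+2 = 10 → [2, 2, 4, -4, 8, 5, 4, 10]
arr[-8] = 5 → [5, 2, 4, -4, 8, 5, 4, 10]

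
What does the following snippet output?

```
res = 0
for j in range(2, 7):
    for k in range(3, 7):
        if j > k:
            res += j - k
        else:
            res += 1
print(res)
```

24

j=2,k=3: not 2>3, res = 0+1 = 1
j=2,k=4: not 2>4, res = 1+1 = 2
j=2,k=5: not 2>5, res = 2+1 = 3
j=2,k=6: not 2>6, res = 3+1 = 4
j=3,k=3: not 3>3, res = 4+1 = 5
j=3,k=4: not 3>4, res = 5+1 = 6
j=3,k=5: not 3>5, res = 6+1 = 7
j=3,k=6: not 3>6, res = 7+1 = 8
j=4,k=3: 4>3, res = 8+1 = 9
j=4,k=4: not 4>4, res = 9+1 = 10
j=4,k=5: not 4>5, res = 10+1 = 11
j=4,k=6: not 4>6, res = 11+1 = 12
j=5,k=3: 5>3, res = 12+2 = 14
j=5,k=4: 5>4, res = 14+1 = 15
j=5,k=5: not 5>5, res = 15+1 = 16
j=5,k=6: not 5>6, res = 16+1 = 17
j=6,k=3: 6>3, res = 17+3 = 20
j=6,k=4: 6>4, res = 20+2 = 22
j=6,k=5: 6>5, res = 22+1 = 23
j=6,k=6: not 6>6, res = 23+1 = 24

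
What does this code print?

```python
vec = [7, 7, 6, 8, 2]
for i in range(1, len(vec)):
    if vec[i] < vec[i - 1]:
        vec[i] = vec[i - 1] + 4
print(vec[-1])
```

i=1: 7>=7, unchanged → [7, 7, 6, 8, 2]
i=2: 6<7, vec[2] = 7+4 = 11 → [7, 7, 11, 8, 2]
i=3: 8<11, vec[3] = 11+4 = 15 → [7, 7, 11, 15, 2]
i=4: 2<15, vec[4] = 15+4 = 19 → [7, 7, 11, 15, 19]

19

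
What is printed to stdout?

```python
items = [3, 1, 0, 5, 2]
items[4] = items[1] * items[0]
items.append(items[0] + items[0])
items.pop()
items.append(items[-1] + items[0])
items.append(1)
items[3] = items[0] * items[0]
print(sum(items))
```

items[4] = items[1]*items[0] = 1*3 = 3 → [3, 1, 0, 5, 3]
append items[0]+items[0] = 3+3 = 6 → [3, 1, 0, 5, 3, 6]
pop() removes 6 → [3, 1, 0, 5, 3]
append items[-1]+items[0] = 3+3 = 6 → [3, 1, 0, 5, 3, 6]
append 1 → [3, 1, 0, 5, 3, 6, 1]
items[3] = items[0]*items[0] = 3*3 = 9 → [3, 1, 0, 9, 3, 6, 1]
sum = 23

23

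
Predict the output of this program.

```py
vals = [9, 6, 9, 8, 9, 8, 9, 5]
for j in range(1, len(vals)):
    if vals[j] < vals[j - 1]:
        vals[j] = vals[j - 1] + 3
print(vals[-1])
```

30

j=1: 6<9, vals[1] = 9+3 = 12 → [9, 12, 9, 8, 9, 8, 9, 5]
j=2: 9<12, vals[2] = 12+3 = 15 → [9, 12, 15, 8, 9, 8, 9, 5]
j=3: 8<15, vals[3] = 15+3 = 18 → [9, 12, 15, 18, 9, 8, 9, 5]
j=4: 9<18, vals[4] = 18+3 = 21 → [9, 12, 15, 18, 21, 8, 9, 5]
j=5: 8<21, vals[5] = 21+3 = 24 → [9, 12, 15, 18, 21, 24, 9, 5]
j=6: 9<24, vals[6] = 24+3 = 27 → [9, 12, 15, 18, 21, 24, 27, 5]
j=7: 5<27, vals[7] = 27+3 = 30 → [9, 12, 15, 18, 21, 24, 27, 30]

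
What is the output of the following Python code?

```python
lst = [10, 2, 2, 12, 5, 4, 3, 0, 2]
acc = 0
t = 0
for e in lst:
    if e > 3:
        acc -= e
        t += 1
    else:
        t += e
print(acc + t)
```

e=10: >3, acc = 0-10 = -10; t=1
e=2: not >3; t=3
e=2: not >3; t=5
e=12: >3, acc = (-10)-12 = -22; t=6
e=5: >3, acc = (-22)-5 = -27; t=7
e=4: >3, acc = (-27)-4 = -31; t=8
e=3: not >3; t=11
e=0: not >3; t=11
e=2: not >3; t=13
acc+t = (-31)+13 = -18

-18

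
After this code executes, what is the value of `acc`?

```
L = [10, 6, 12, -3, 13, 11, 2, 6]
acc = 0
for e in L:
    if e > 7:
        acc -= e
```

e=10: >7, acc = 0-10 = -10
e=6: not >7
e=12: >7, acc = (-10)-12 = -22
e=-3: not >7
e=13: >7, acc = (-22)-13 = -35
e=11: >7, acc = (-35)-11 = -46
e=2: not >7
e=6: not >7

-46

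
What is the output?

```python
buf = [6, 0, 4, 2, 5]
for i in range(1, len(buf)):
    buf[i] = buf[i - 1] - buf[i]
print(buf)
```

[6, 6, 2, 0, -5]

i=1: buf[1] = 6-0 = 6 → [6, 6, 4, 2, 5]
i=2: buf[2] = 6-4 = 2 → [6, 6, 2, 2, 5]
i=3: buf[3] = 2-2 = 0 → [6, 6, 2, 0, 5]
i=4: buf[4] = 0-5 = -5 → [6, 6, 2, 0, -5]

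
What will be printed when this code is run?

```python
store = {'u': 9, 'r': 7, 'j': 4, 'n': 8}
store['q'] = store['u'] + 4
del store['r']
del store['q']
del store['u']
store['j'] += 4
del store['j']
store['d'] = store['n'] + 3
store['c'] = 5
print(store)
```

store['q'] = store['u']+4 = 13 → {'u': 9, 'r': 7, 'j': 4, 'n': 8, 'q': 13}
del 'r' → {'u': 9, 'j': 4, 'n': 8, 'q': 13}
del 'q' → {'u': 9, 'j': 4, 'n': 8}
del 'u' → {'j': 4, 'n': 8}
store['j'] = 4+4 = 8 → {'j': 8, 'n': 8}
del 'j' → {'n': 8}
store['d'] = store['n']+3 = 11 → {'n': 8, 'd': 11}
store['c'] = 5 → {'n': 8, 'd': 11, 'c': 5}

{'n': 8, 'd': 11, 'c': 5}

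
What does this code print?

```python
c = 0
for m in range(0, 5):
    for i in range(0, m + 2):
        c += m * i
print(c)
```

105

m=0,i=0: c = 0+0 = 0
m=0,i=1: c = 0+0 = 0
m=1,i=0: c = 0+0 = 0
m=1,i=1: c = 0+1 = 1
m=1,i=2: c = 1+2 = 3
m=2,i=0: c = 3+0 = 3
m=2,i=1: c = 3+2 = 5
m=2,i=2: c = 5+4 = 9
m=2,i=3: c = 9+6 = 15
m=3,i=0: c = 15+0 = 15
m=3,i=1: c = 15+3 = 18
m=3,i=2: c = 18+6 = 24
m=3,i=3: c = 24+9 = 33
m=3,i=4: c = 33+12 = 45
m=4,i=0: c = 45+0 = 45
m=4,i=1: c = 45+4 = 49
m=4,i=2: c = 49+8 = 57
m=4,i=3: c = 57+12 = 69
m=4,i=4: c = 69+16 = 85
m=4,i=5: c = 85+20 = 105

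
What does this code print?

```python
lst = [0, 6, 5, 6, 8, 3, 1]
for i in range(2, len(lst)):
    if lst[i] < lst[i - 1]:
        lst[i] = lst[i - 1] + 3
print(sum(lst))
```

81

i=2: 5<6, lst[2] = 6+3 = 9 → [0, 6, 9, 6, 8, 3, 1]
i=3: 6<9, lst[3] = 9+3 = 12 → [0, 6, 9, 12, 8, 3, 1]
i=4: 8<12, lst[4] = 12+3 = 15 → [0, 6, 9, 12, 15, 3, 1]
i=5: 3<15, lst[5] = 15+3 = 18 → [0, 6, 9, 12, 15, 18, 1]
i=6: 1<18, lst[6] = 18+3 = 21 → [0, 6, 9, 12, 15, 18, 21]
sum = 81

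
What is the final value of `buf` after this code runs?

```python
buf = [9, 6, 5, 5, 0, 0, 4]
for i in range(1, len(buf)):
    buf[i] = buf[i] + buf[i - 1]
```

[9, 15, 20, 25, 25, 25, 29]

i=1: buf[1] = 6+9 = 15 → [9, 15, 5, 5, 0, 0, 4]
i=2: buf[2] = 5+15 = 20 → [9, 15, 20, 5, 0, 0, 4]
i=3: buf[3] = 5+20 = 25 → [9, 15, 20, 25, 0, 0, 4]
i=4: buf[4] = 0+25 = 25 → [9, 15, 20, 25, 25, 0, 4]
i=5: buf[5] = 0+25 = 25 → [9, 15, 20, 25, 25, 25, 4]
i=6: buf[6] = 4+25 = 29 → [9, 15, 20, 25, 25, 25, 29]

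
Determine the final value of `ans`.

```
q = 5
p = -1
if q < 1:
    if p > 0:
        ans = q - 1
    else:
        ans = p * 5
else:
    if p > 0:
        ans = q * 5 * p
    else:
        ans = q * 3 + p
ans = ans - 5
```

q=5, p=-1
q < 1 is False; p > 0 is False
→ ans = q * 3 + p = 14
ans = 14-5 = 9

9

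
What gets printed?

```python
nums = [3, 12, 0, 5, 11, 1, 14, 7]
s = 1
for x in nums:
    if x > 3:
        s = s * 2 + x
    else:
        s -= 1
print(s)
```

x=3: not >3, s = 1-1 = 0
x=12: >3, s = 0*2+12 = 12
x=0: not >3, s = 12-1 = 11
x=5: >3, s = 11*2+5 = 27
x=11: >3, s = 27*2+11 = 65
x=1: not >3, s = 65-1 = 64
x=14: >3, s = 64*2+14 = 142
x=7: >3, s = 142*2+7 = 291

291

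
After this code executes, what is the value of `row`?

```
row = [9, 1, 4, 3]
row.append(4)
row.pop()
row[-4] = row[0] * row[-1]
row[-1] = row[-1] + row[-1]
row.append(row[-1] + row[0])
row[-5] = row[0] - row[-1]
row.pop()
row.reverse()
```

[6, 4, 1, -6]

append 4 → [9, 1, 4, 3, 4]
pop() removes 4 → [9, 1, 4, 3]
row[-4] = row[0]*row[-1] = 9*3 = 27 → [27, 1, 4, 3]
row[-1] = row[-1]+row[-1] = 3+3 = 6 → [27, 1, 4, 6]
append row[-1]+row[0] = 6+27 = 33 → [27, 1, 4, 6, 33]
row[-5] = row[0]-row[-1] = 27-33 = -6 → [-6, 1, 4, 6, 33]
pop() removes 33 → [-6, 1, 4, 6]
reverse → [6, 4, 1, -6]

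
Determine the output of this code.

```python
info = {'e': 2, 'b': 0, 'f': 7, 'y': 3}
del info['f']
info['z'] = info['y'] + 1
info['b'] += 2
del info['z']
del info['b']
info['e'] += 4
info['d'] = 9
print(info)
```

{'e': 6, 'y': 3, 'd': 9}

del 'f' → {'e': 2, 'b': 0, 'y': 3}
info['z'] = info['y']+1 = 4 → {'e': 2, 'b': 0, 'y': 3, 'z': 4}
info['b'] = 0+2 = 2 → {'e': 2, 'b': 2, 'y': 3, 'z': 4}
del 'z' → {'e': 2, 'b': 2, 'y': 3}
del 'b' → {'e': 2, 'y': 3}
info['e'] = 2+4 = 6 → {'e': 6, 'y': 3}
info['d'] = 9 → {'e': 6, 'y': 3, 'd': 9}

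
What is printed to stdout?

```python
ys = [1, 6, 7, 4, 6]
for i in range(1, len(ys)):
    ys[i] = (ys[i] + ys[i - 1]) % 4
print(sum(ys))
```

i=1: ys[1] = (6+1)%4 = 3 → [1, 3, 7, 4, 6]
i=2: ys[2] = (7+3)%4 = 2 → [1, 3, 2, 4, 6]
i=3: ys[3] = (4+2)%4 = 2 → [1, 3, 2, 2, 6]
i=4: ys[4] = (6+2)%4 = 0 → [1, 3, 2, 2, 0]
sum = 8

8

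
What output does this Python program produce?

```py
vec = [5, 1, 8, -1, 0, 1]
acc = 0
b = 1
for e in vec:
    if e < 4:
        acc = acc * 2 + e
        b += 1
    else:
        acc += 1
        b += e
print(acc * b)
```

522

e=5: not <4, acc = 0+1 = 1; b=6
e=1: <4, acc = 1*2+1 = 3; b=7
e=8: not <4, acc = 3+1 = 4; b=15
e=-1: <4, acc = 4*2+(-1) = 7; b=16
e=0: <4, acc = 7*2+0 = 14; b=17
e=1: <4, acc = 14*2+1 = 29; b=18
acc*b = 29*18 = 522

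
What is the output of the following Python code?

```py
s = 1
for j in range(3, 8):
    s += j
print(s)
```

j=3: s = 1+3 = 4
j=4: s = 4+4 = 8
j=5: s = 8+5 = 13
j=6: s = 13+6 = 19
j=7: s = 19+7 = 26

26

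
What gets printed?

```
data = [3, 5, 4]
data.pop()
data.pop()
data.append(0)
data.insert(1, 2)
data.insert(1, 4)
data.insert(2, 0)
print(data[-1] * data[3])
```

0

pop() removes 4 → [3, 5]
pop() removes 5 → [3]
append 0 → [3, 0]
insert 2 at 1 → [3, 2, 0]
insert 4 at 1 → [3, 4, 2, 0]
insert 0 at 2 → [3, 4, 0, 2, 0]
data[-1]*data[3] = 0*2 = 0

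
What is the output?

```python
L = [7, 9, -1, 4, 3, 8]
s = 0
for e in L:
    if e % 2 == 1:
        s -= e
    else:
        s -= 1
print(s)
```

-20

e=7: odd, s = 0-7 = -7
e=9: odd, s = (-7)-9 = -16
e=-1: odd, s = (-16)-(-1) = -15
e=4: not odd, s = (-15)-1 = -16
e=3: odd, s = (-16)-3 = -19
e=8: not odd, s = (-19)-1 = -20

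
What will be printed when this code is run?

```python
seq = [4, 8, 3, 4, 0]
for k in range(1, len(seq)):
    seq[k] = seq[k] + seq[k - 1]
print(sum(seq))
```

k=1: seq[1] = 8+4 = 12 → [4, 12, 3, 4, 0]
k=2: seq[2] = 3+12 = 15 → [4, 12, 15, 4, 0]
k=3: seq[3] = 4+15 = 19 → [4, 12, 15, 19, 0]
k=4: seq[4] = 0+19 = 19 → [4, 12, 15, 19, 19]
sum = 69

69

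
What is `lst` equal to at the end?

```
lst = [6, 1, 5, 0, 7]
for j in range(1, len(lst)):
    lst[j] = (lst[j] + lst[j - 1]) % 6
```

j=1: lst[1] = (1+6)%6 = 1 → [6, 1, 5, 0, 7]
j=2: lst[2] = (5+1)%6 = 0 → [6, 1, 0, 0, 7]
j=3: lst[3] = (0+0)%6 = 0 → [6, 1, 0, 0, 7]
j=4: lst[4] = (7+0)%6 = 1 → [6, 1, 0, 0, 1]

[6, 1, 0, 0, 1]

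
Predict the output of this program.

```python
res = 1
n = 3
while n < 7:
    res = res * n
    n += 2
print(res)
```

n=3: res = 1*3 = 3
n=5: res = 3*5 = 15

15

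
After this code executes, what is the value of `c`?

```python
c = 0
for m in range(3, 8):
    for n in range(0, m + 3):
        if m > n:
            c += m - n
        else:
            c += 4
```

m=3,n=0: 3>0, c = 0+3 = 3
m=3,n=1: 3>1, c = 3+2 = 5
m=3,n=2: 3>2, c = 5+1 = 6
m=3,n=3: not 3>3, c = 6+4 = 10
m=3,n=4: not 3>4, c = 10+4 = 14
m=3,n=5: not 3>5, c = 14+4 = 18
m=4,n=0: 4>0, c = 18+4 = 22
m=4,n=1: 4>1, c = 22+3 = 25
m=4,n=2: 4>2, c = 25+2 = 27
m=4,n=3: 4>3, c = 27+1 = 28
m=4,n=4: not 4>4, c = 28+4 = 32
m=4,n=5: not 4>5, c = 32+4 = 36
m=4,n=6: not 4>6, c = 36+4 = 40
m=5,n=0: 5>0, c = 40+5 = 45
m=5,n=1: 5>1, c = 45+4 = 49
m=5,n=2: 5>2, c = 49+3 = 52
m=5,n=3: 5>3, c = 52+2 = 54
m=5,n=4: 5>4, c = 54+1 = 55
m=5,n=5: not 5>5, c = 55+4 = 59
m=5,n=6: not 5>6, c = 59+4 = 63
m=5,n=7: not 5>7, c = 63+4 = 67
m=6,n=0: 6>0, c = 67+6 = 73
m=6,n=1: 6>1, c = 73+5 = 78
m=6,n=2: 6>2, c = 78+4 = 82
m=6,n=3: 6>3, c = 82+3 = 85
m=6,n=4: 6>4, c = 85+2 = 87
m=6,n=5: 6>5, c = 87+1 = 88
m=6,n=6: not 6>6, c = 88+4 = 92
m=6,n=7: not 6>7, c = 92+4 = 96
m=6,n=8: not 6>8, c = 96+4 = 100
m=7,n=0: 7>0, c = 100+7 = 107
m=7,n=1: 7>1, c = 107+6 = 113
m=7,n=2: 7>2, c = 113+5 = 118
m=7,n=3: 7>3, c = 118+4 = 122
m=7,n=4: 7>4, c = 122+3 = 125
m=7,n=5: 7>5, c = 125+2 = 127
m=7,n=6: 7>6, c = 127+1 = 128
m=7,n=7: not 7>7, c = 128+4 = 132
m=7,n=8: not 7>8, c = 132+4 = 136
m=7,n=9: not 7>9, c = 136+4 = 140

140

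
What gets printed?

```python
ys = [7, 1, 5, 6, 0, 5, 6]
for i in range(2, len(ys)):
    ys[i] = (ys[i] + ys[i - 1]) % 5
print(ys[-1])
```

i=2: ys[2] = (5+1)%5 = 1 → [7, 1, 1, 6, 0, 5, 6]
i=3: ys[3] = (6+1)%5 = 2 → [7, 1, 1, 2, 0, 5, 6]
i=4: ys[4] = (0+2)%5 = 2 → [7, 1, 1, 2, 2, 5, 6]
i=5: ys[5] = (5+2)%5 = 2 → [7, 1, 1, 2, 2, 2, 6]
i=6: ys[6] = (6+2)%5 = 3 → [7, 1, 1, 2, 2, 2, 3]

3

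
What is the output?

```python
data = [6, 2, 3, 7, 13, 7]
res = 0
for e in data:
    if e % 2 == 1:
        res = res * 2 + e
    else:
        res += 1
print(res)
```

117

e=6: not odd, res = 0+1 = 1
e=2: not odd, res = 1+1 = 2
e=3: odd, res = 2*2+3 = 7
e=7: odd, res = 7*2+7 = 21
e=13: odd, res = 21*2+13 = 55
e=7: odd, res = 55*2+7 = 117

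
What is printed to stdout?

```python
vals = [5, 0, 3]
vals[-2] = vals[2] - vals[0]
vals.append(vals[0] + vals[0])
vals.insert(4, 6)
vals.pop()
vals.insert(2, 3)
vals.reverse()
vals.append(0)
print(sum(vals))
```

19

vals[-2] = vals[2]-vals[0] = 3-5 = -2 → [5, -2, 3]
append vals[0]+vals[0] = 5+5 = 10 → [5, -2, 3, 10]
insert 6 at 4 → [5, -2, 3, 10, 6]
pop() removes 6 → [5, -2, 3, 10]
insert 3 at 2 → [5, -2, 3, 3, 10]
reverse → [10, 3, 3, -2, 5]
append 0 → [10, 3, 3, -2, 5, 0]
sum = 19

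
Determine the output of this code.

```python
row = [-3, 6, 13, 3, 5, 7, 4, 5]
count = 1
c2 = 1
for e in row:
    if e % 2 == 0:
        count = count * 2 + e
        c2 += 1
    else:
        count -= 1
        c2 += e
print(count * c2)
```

231

e=-3: not even, count = 1-1 = 0; c2=-2
e=6: even, count = 0*2+6 = 6; c2=-1
e=13: not even, count = 6-1 = 5; c2=12
e=3: not even, count = 5-1 = 4; c2=15
e=5: not even, count = 4-1 = 3; c2=20
e=7: not even, count = 3-1 = 2; c2=27
e=4: even, count = 2*2+4 = 8; c2=28
e=5: not even, count = 8-1 = 7; c2=33
count*c2 = 7*33 = 231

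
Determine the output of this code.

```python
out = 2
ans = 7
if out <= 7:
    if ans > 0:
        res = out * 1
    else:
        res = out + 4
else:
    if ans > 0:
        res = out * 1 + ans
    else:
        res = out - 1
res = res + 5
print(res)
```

out=2, ans=7
out <= 7 is True; ans > 0 is True
→ res = out * 1 = 2
res = 2+5 = 7

7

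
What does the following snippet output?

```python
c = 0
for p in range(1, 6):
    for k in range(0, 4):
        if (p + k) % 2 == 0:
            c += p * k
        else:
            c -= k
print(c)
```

p=1,k=0: odd sum, c = 0-0 = 0
p=1,k=1: even sum, c = 0+1 = 1
p=1,k=2: odd sum, c = 1-2 = -1
p=1,k=3: even sum, c = (-1)+3 = 2
p=2,k=0: even sum, c = 2+0 = 2
p=2,k=1: odd sum, c = 2-1 = 1
p=2,k=2: even sum, c = 1+4 = 5
p=2,k=3: odd sum, c = 5-3 = 2
p=3,k=0: odd sum, c = 2-0 = 2
p=3,k=1: even sum, c = 2+3 = 5
p=3,k=2: odd sum, c = 5-2 = 3
p=3,k=3: even sum, c = 3+9 = 12
p=4,k=0: even sum, c = 12+0 = 12
p=4,k=1: odd sum, c = 12-1 = 11
p=4,k=2: even sum, c = 11+8 = 19
p=4,k=3: odd sum, c = 19-3 = 16
p=5,k=0: odd sum, c = 16-0 = 16
p=5,k=1: even sum, c = 16+5 = 21
p=5,k=2: odd sum, c = 21-2 = 19
p=5,k=3: even sum, c = 19+15 = 34

34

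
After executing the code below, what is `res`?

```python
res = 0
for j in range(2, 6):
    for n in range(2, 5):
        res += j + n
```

j=2,n=2: res = 0+4 = 4
j=2,n=3: res = 4+5 = 9
j=2,n=4: res = 9+6 = 15
j=3,n=2: res = 15+5 = 20
j=3,n=3: res = 20+6 = 26
j=3,n=4: res = 26+7 = 33
j=4,n=2: res = 33+6 = 39
j=4,n=3: res = 39+7 = 46
j=4,n=4: res = 46+8 = 54
j=5,n=2: res = 54+7 = 61
j=5,n=3: res = 61+8 = 69
j=5,n=4: res = 69+9 = 78

78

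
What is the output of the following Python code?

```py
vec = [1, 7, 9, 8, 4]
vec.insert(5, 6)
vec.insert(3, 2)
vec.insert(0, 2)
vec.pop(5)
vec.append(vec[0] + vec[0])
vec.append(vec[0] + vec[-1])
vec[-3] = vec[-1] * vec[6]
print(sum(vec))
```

insert 6 at 5 → [1, 7, 9, 8, 4, 6]
insert 2 at 3 → [1, 7, 9, 2, 8, 4, 6]
insert 2 at 0 → [2, 1, 7, 9, 2, 8, 4, 6]
pop(5) removes 8 → [2, 1, 7, 9, 2, 4, 6]
append vec[0]+vec[0] = 2+2 = 4 → [2, 1, 7, 9, 2, 4, 6, 4]
append vec[0]+vec[-1] = 2+4 = 6 → [2, 1, 7, 9, 2, 4, 6, 4, 6]
vec[-3] = vec[-1]*vec[6] = 6*6 = 36 → [2, 1, 7, 9, 2, 4, 36, 4, 6]
sum = 71

71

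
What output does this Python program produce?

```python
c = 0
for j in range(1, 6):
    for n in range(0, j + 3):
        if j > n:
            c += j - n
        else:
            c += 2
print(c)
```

65

j=1,n=0: 1>0, c = 0+1 = 1
j=1,n=1: not 1>1, c = 1+2 = 3
j=1,n=2: not 1>2, c = 3+2 = 5
j=1,n=3: not 1>3, c = 5+2 = 7
j=2,n=0: 2>0, c = 7+2 = 9
j=2,n=1: 2>1, c = 9+1 = 10
j=2,n=2: not 2>2, c = 10+2 = 12
j=2,n=3: not 2>3, c = 12+2 = 14
j=2,n=4: not 2>4, c = 14+2 = 16
j=3,n=0: 3>0, c = 16+3 = 19
j=3,n=1: 3>1, c = 19+2 = 21
j=3,n=2: 3>2, c = 21+1 = 22
j=3,n=3: not 3>3, c = 22+2 = 24
j=3,n=4: not 3>4, c = 24+2 = 26
j=3,n=5: not 3>5, c = 26+2 = 28
j=4,n=0: 4>0, c = 28+4 = 32
j=4,n=1: 4>1, c = 32+3 = 35
j=4,n=2: 4>2, c = 35+2 = 37
j=4,n=3: 4>3, c = 37+1 = 38
j=4,n=4: not 4>4, c = 38+2 = 40
j=4,n=5: not 4>5, c = 40+2 = 42
j=4,n=6: not 4>6, c = 42+2 = 44
j=5,n=0: 5>0, c = 44+5 = 49
j=5,n=1: 5>1, c = 49+4 = 53
j=5,n=2: 5>2, c = 53+3 = 56
j=5,n=3: 5>3, c = 56+2 = 58
j=5,n=4: 5>4, c = 58+1 = 59
j=5,n=5: not 5>5, c = 59+2 = 61
j=5,n=6: not 5>6, c = 61+2 = 63
j=5,n=7: not 5>7, c = 63+2 = 65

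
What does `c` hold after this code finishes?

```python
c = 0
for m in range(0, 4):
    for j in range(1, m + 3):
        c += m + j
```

m=0,j=1: c = 0+1 = 1
m=0,j=2: c = 1+2 = 3
m=1,j=1: c = 3+2 = 5
m=1,j=2: c = 5+3 = 8
m=1,j=3: c = 8+4 = 12
m=2,j=1: c = 12+3 = 15
m=2,j=2: c = 15+4 = 19
m=2,j=3: c = 19+5 = 24
m=2,j=4: c = 24+6 = 30
m=3,j=1: c = 30+4 = 34
m=3,j=2: c = 34+5 = 39
m=3,j=3: c = 39+6 = 45
m=3,j=4: c = 45+7 = 52
m=3,j=5: c = 52+8 = 60

60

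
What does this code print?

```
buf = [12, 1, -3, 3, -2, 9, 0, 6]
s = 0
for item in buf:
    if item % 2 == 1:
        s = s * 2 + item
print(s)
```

11

item=12: not odd
item=1: odd, s = 0*2+1 = 1
item=-3: odd, s = 1*2+(-3) = -1
item=3: odd, s = (-1)*2+3 = 1
item=-2: not odd
item=9: odd, s = 1*2+9 = 11
item=0: not odd
item=6: not odd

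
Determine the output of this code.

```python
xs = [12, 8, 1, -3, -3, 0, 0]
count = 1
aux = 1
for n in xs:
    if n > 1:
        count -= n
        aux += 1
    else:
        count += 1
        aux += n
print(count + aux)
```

n=12: >1, count = 1-12 = -11; aux=2
n=8: >1, count = (-11)-8 = -19; aux=3
n=1: not >1, count = (-19)+1 = -18; aux=4
n=-3: not >1, count = (-18)+1 = -17; aux=1
n=-3: not >1, count = (-17)+1 = -16; aux=-2
n=0: not >1, count = (-16)+1 = -15; aux=-2
n=0: not >1, count = (-15)+1 = -14; aux=-2
count+aux = (-14)+(-2) = -16

-16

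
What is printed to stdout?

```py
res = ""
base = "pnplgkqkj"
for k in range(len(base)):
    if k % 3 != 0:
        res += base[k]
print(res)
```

npgkkj

k=0: skip
k=1: add 'n' → 'n'
k=2: add 'p' → 'np'
k=3: skip
k=4: add 'g' → 'npg'
k=5: add 'k' → 'npgk'
k=6: skip
k=7: add 'k' → 'npgkk'
k=8: add 'j' → 'npgkkj'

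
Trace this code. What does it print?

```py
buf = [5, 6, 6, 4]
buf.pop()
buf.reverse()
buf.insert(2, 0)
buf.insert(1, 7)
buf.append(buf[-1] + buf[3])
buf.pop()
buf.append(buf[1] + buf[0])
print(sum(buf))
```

pop() removes 4 → [5, 6, 6]
reverse → [6, 6, 5]
insert 0 at 2 → [6, 6, 0, 5]
insert 7 at 1 → [6, 7, 6, 0, 5]
append buf[-1]+buf[3] = 5+0 = 5 → [6, 7, 6, 0, 5, 5]
pop() removes 5 → [6, 7, 6, 0, 5]
append buf[1]+buf[0] = 7+6 = 13 → [6, 7, 6, 0, 5, 13]
sum = 37

37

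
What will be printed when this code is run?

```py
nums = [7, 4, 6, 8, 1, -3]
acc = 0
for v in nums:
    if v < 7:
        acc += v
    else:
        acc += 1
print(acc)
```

10

v=7: not <7, acc = 0+1 = 1
v=4: <7, acc = 1+4 = 5
v=6: <7, acc = 5+6 = 11
v=8: not <7, acc = 11+1 = 12
v=1: <7, acc = 12+1 = 13
v=-3: <7, acc = 13+(-3) = 10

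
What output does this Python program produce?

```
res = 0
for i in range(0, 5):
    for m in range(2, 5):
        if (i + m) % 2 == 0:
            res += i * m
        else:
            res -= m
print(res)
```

i=0,m=2: even sum, res = 0+0 = 0
i=0,m=3: odd sum, res = 0-3 = -3
i=0,m=4: even sum, res = (-3)+0 = -3
i=1,m=2: odd sum, res = (-3)-2 = -5
i=1,m=3: even sum, res = (-5)+3 = -2
i=1,m=4: odd sum, res = (-2)-4 = -6
i=2,m=2: even sum, res = (-6)+4 = -2
i=2,m=3: odd sum, res = (-2)-3 = -5
i=2,m=4: even sum, res = (-5)+8 = 3
i=3,m=2: odd sum, res = 3-2 = 1
i=3,m=3: even sum, res = 1+9 = 10
i=3,m=4: odd sum, res = 10-4 = 6
i=4,m=2: even sum, res = 6+8 = 14
i=4,m=3: odd sum, res = 14-3 = 11
i=4,m=4: even sum, res = 11+16 = 27

27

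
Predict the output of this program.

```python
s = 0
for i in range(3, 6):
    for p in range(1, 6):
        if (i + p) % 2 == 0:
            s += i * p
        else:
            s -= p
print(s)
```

75

i=3,p=1: even sum, s = 0+3 = 3
i=3,p=2: odd sum, s = 3-2 = 1
i=3,p=3: even sum, s = 1+9 = 10
i=3,p=4: odd sum, s = 10-4 = 6
i=3,p=5: even sum, s = 6+15 = 21
i=4,p=1: odd sum, s = 21-1 = 20
i=4,p=2: even sum, s = 20+8 = 28
i=4,p=3: odd sum, s = 28-3 = 25
i=4,p=4: even sum, s = 25+16 = 41
i=4,p=5: odd sum, s = 41-5 = 36
i=5,p=1: even sum, s = 36+5 = 41
i=5,p=2: odd sum, s = 41-2 = 39
i=5,p=3: even sum, s = 39+15 = 54
i=5,p=4: odd sum, s = 54-4 = 50
i=5,p=5: even sum, s = 50+25 = 75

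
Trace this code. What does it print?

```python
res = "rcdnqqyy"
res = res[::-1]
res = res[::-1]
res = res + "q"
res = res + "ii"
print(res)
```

rcdnqqyyqii

reverse → 'yyqqndcr'
reverse → 'rcdnqqyy'
+ 'q' → 'rcdnqqyyq'
+ 'ii' → 'rcdnqqyyqii'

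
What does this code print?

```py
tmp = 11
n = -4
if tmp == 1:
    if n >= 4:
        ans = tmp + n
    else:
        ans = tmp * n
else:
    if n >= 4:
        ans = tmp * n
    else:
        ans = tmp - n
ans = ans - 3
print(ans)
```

tmp=11, n=-4
tmp == 1 is False; n >= 4 is False
→ ans = tmp - n = 15
ans = 15-3 = 12

12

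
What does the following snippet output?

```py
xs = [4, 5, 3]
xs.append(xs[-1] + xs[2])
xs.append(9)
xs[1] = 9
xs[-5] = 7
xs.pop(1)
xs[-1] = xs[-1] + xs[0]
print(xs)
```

append xs[-1]+xs[2] = 3+3 = 6 → [4, 5, 3, 6]
append 9 → [4, 5, 3, 6, 9]
xs[1] = 9 → [4, 9, 3, 6, 9]
xs[-5] = 7 → [7, 9, 3, 6, 9]
pop(1) removes 9 → [7, 3, 6, 9]
xs[-1] = xs[-1]+xs[0] = 9+7 = 16 → [7, 3, 6, 16]

[7, 3, 6, 16]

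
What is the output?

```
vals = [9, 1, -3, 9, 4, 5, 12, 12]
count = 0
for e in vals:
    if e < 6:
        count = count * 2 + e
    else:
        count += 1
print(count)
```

e=9: not <6, count = 0+1 = 1
e=1: <6, count = 1*2+1 = 3
e=-3: <6, count = 3*2+(-3) = 3
e=9: not <6, count = 3+1 = 4
e=4: <6, count = 4*2+4 = 12
e=5: <6, count = 12*2+5 = 29
e=12: not <6, count = 29+1 = 30
e=12: not <6, count = 30+1 = 31

31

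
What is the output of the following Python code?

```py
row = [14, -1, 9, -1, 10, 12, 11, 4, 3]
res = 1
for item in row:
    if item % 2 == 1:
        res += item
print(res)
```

item=14: not odd
item=-1: odd, res = 1+(-1) = 0
item=9: odd, res = 0+9 = 9
item=-1: odd, res = 9+(-1) = 8
item=10: not odd
item=12: not odd
item=11: odd, res = 8+11 = 19
item=4: not odd
item=3: odd, res = 19+3 = 22

22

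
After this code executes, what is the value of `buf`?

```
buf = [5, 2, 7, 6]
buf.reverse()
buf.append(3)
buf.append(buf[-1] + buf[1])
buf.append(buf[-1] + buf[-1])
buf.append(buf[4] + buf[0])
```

reverse → [6, 7, 2, 5]
append 3 → [6, 7, 2, 5, 3]
append buf[-1]+buf[1] = 3+7 = 10 → [6, 7, 2, 5, 3, 10]
append buf[-1]+buf[-1] = 10+10 = 20 → [6, 7, 2, 5, 3, 10, 20]
append buf[4]+buf[0] = 3+6 = 9 → [6, 7, 2, 5, 3, 10, 20, 9]

[6, 7, 2, 5, 3, 10, 20, 9]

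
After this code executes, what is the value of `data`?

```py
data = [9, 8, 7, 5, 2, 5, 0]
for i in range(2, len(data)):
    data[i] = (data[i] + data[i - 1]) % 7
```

i=2: data[2] = (7+8)%7 = 1 → [9, 8, 1, 5, 2, 5, 0]
i=3: data[3] = (5+1)%7 = 6 → [9, 8, 1, 6, 2, 5, 0]
i=4: data[4] = (2+6)%7 = 1 → [9, 8, 1, 6, 1, 5, 0]
i=5: data[5] = (5+1)%7 = 6 → [9, 8, 1, 6, 1, 6, 0]
i=6: data[6] = (0+6)%7 = 6 → [9, 8, 1, 6, 1, 6, 6]

[9, 8, 1, 6, 1, 6, 6]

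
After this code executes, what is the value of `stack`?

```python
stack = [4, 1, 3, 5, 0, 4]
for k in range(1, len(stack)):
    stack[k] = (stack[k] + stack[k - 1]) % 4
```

k=1: stack[1] = (1+4)%4 = 1 → [4, 1, 3, 5, 0, 4]
k=2: stack[2] = (3+1)%4 = 0 → [4, 1, 0, 5, 0, 4]
k=3: stack[3] = (5+0)%4 = 1 → [4, 1, 0, 1, 0, 4]
k=4: stack[4] = (0+1)%4 = 1 → [4, 1, 0, 1, 1, 4]
k=5: stack[5] = (4+1)%4 = 1 → [4, 1, 0, 1, 1, 1]

[4, 1, 0, 1, 1, 1]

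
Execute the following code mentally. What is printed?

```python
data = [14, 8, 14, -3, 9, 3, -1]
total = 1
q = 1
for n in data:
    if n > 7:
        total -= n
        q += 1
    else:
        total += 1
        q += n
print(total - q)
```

-45

n=14: >7, total = 1-14 = -13; q=2
n=8: >7, total = (-13)-8 = -21; q=3
n=14: >7, total = (-21)-14 = -35; q=4
n=-3: not >7, total = (-35)+1 = -34; q=1
n=9: >7, total = (-34)-9 = -43; q=2
n=3: not >7, total = (-43)+1 = -42; q=5
n=-1: not >7, total = (-42)+1 = -41; q=4
total-q = (-41)-4 = -45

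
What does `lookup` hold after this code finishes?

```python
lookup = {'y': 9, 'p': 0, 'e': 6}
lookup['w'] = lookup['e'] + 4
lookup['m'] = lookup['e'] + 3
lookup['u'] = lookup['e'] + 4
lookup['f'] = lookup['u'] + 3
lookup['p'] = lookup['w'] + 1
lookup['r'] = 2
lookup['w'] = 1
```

{'y': 9, 'p': 11, 'e': 6, 'w': 1, 'm': 9, 'u': 10, 'f': 13, 'r': 2}

lookup['w'] = lookup['e']+4 = 10 → {'y': 9, 'p': 0, 'e': 6, 'w': 10}
lookup['m'] = lookup['e']+3 = 9 → {'y': 9, 'p': 0, 'e': 6, 'w': 10, 'm': 9}
lookup['u'] = lookup['e']+4 = 10 → {'y': 9, 'p': 0, 'e': 6, 'w': 10, 'm': 9, 'u': 10}
lookup['f'] = lookup['u']+3 = 13 → {'y': 9, 'p': 0, 'e': 6, 'w': 10, 'm': 9, 'u': 10, 'f': 13}
lookup['p'] = lookup['w']+1 = 11 → {'y': 9, 'p': 11, 'e': 6, 'w': 10, 'm': 9, 'u': 10, 'f': 13}
lookup['r'] = 2 → {'y': 9, 'p': 11, 'e': 6, 'w': 10, 'm': 9, 'u': 10, 'f': 13, 'r': 2}
lookup['w'] = 1 → {'y': 9, 'p': 11, 'e': 6, 'w': 1, 'm': 9, 'u': 10, 'f': 13, 'r': 2}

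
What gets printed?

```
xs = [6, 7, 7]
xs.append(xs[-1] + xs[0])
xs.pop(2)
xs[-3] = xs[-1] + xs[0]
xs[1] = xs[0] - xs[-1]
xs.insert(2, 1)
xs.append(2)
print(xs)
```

append xs[-1]+xs[0] = 7+6 = 13 → [6, 7, 7, 13]
pop(2) removes 7 → [6, 7, 13]
xs[-3] = xs[-1]+xs[0] = 13+6 = 19 → [19, 7, 13]
xs[1] = xs[0]-xs[-1] = 19-13 = 6 → [19, 6, 13]
insert 1 at 2 → [19, 6, 1, 13]
append 2 → [19, 6, 1, 13, 2]

[19, 6, 1, 13, 2]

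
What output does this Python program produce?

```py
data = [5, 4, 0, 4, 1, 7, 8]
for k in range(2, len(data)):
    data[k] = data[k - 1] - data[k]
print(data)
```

k=2: data[2] = 4-0 = 4 → [5, 4, 4, 4, 1, 7, 8]
k=3: data[3] = 4-4 = 0 → [5, 4, 4, 0, 1, 7, 8]
k=4: data[4] = 0-1 = -1 → [5, 4, 4, 0, -1, 7, 8]
k=5: data[5] = (-1)-7 = -8 → [5, 4, 4, 0, -1, -8, 8]
k=6: data[6] = (-8)-8 = -16 → [5, 4, 4, 0, -1, -8, -16]

[5, 4, 4, 0, -1, -8, -16]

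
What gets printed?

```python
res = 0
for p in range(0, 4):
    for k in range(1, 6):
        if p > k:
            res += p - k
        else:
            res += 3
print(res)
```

p=0,k=1: not 0>1, res = 0+3 = 3
p=0,k=2: not 0>2, res = 3+3 = 6
p=0,k=3: not 0>3, res = 6+3 = 9
p=0,k=4: not 0>4, res = 9+3 = 12
p=0,k=5: not 0>5, res = 12+3 = 15
p=1,k=1: not 1>1, res = 15+3 = 18
p=1,k=2: not 1>2, res = 18+3 = 21
p=1,k=3: not 1>3, res = 21+3 = 24
p=1,k=4: not 1>4, res = 24+3 = 27
p=1,k=5: not 1>5, res = 27+3 = 30
p=2,k=1: 2>1, res = 30+1 = 31
p=2,k=2: not 2>2, res = 31+3 = 34
p=2,k=3: not 2>3, res = 34+3 = 37
p=2,k=4: not 2>4, res = 37+3 = 40
p=2,k=5: not 2>5, res = 40+3 = 43
p=3,k=1: 3>1, res = 43+2 = 45
p=3,k=2: 3>2, res = 45+1 = 46
p=3,k=3: not 3>3, res = 46+3 = 49
p=3,k=4: not 3>4, res = 49+3 = 52
p=3,k=5: not 3>5, res = 52+3 = 55

55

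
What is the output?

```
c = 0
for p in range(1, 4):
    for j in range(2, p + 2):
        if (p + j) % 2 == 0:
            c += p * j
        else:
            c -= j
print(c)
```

p=1,j=2: odd sum, c = 0-2 = -2
p=2,j=2: even sum, c = (-2)+4 = 2
p=2,j=3: odd sum, c = 2-3 = -1
p=3,j=2: odd sum, c = (-1)-2 = -3
p=3,j=3: even sum, c = (-3)+9 = 6
p=3,j=4: odd sum, c = 6-4 = 2

2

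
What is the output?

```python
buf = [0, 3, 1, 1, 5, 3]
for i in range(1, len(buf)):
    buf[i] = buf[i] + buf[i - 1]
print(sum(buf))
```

35

i=1: buf[1] = 3+0 = 3 → [0, 3, 1, 1, 5, 3]
i=2: buf[2] = 1+3 = 4 → [0, 3, 4, 1, 5, 3]
i=3: buf[3] = 1+4 = 5 → [0, 3, 4, 5, 5, 3]
i=4: buf[4] = 5+5 = 10 → [0, 3, 4, 5, 10, 3]
i=5: buf[5] = 3+10 = 13 → [0, 3, 4, 5, 10, 13]
sum = 35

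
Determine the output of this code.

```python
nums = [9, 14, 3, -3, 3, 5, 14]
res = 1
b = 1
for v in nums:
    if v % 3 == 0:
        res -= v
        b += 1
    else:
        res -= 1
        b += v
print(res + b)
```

v=9: %3==0, res = 1-9 = -8; b=2
v=14: not %3==0, res = (-8)-1 = -9; b=16
v=3: %3==0, res = (-9)-3 = -12; b=17
v=-3: %3==0, res = (-12)-(-3) = -9; b=18
v=3: %3==0, res = (-9)-3 = -12; b=19
v=5: not %3==0, res = (-12)-1 = -13; b=24
v=14: not %3==0, res = (-13)-1 = -14; b=38
res+b = (-14)+38 = 24

24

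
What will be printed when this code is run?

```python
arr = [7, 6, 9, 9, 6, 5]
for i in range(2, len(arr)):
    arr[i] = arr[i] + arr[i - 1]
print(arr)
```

i=2: arr[2] = 9+6 = 15 → [7, 6, 15, 9, 6, 5]
i=3: arr[3] = 9+15 = 24 → [7, 6, 15, 24, 6, 5]
i=4: arr[4] = 6+24 = 30 → [7, 6, 15, 24, 30, 5]
i=5: arr[5] = 5+30 = 35 → [7, 6, 15, 24, 30, 35]

[7, 6, 15, 24, 30, 35]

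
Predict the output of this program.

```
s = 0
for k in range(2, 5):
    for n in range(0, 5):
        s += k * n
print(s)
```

90

k=2,n=0: s = 0+0 = 0
k=2,n=1: s = 0+2 = 2
k=2,n=2: s = 2+4 = 6
k=2,n=3: s = 6+6 = 12
k=2,n=4: s = 12+8 = 20
k=3,n=0: s = 20+0 = 20
k=3,n=1: s = 20+3 = 23
k=3,n=2: s = 23+6 = 29
k=3,n=3: s = 29+9 = 38
k=3,n=4: s = 38+12 = 50
k=4,n=0: s = 50+0 = 50
k=4,n=1: s = 50+4 = 54
k=4,n=2: s = 54+8 = 62
k=4,n=3: s = 62+12 = 74
k=4,n=4: s = 74+16 = 90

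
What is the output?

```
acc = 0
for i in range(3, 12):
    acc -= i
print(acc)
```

-63

i=3: acc = 0-3 = -3
i=4: acc = (-3)-4 = -7
i=5: acc = (-7)-5 = -12
i=6: acc = (-12)-6 = -18
i=7: acc = (-18)-7 = -25
i=8: acc = (-25)-8 = -33
i=9: acc = (-33)-9 = -42
i=10: acc = (-42)-10 = -52
i=11: acc = (-52)-11 = -63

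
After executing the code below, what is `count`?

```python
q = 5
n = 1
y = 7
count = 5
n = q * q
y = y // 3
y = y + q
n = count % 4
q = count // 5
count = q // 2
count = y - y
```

n = 5*5 = 25
y = 7//3 = 2
y = 2+5 = 7
n = 5%4 = 1
q = 5//5 = 1
count = 1//2 = 0
count = 7-7 = 0

0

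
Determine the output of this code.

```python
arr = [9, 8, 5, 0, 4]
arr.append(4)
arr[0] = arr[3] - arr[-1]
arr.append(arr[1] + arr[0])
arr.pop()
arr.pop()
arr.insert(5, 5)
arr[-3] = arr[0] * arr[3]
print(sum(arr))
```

append 4 → [9, 8, 5, 0, 4, 4]
arr[0] = arr[3]-arr[-1] = 0-4 = -4 → [-4, 8, 5, 0, 4, 4]
append arr[1]+arr[0] = 8+(-4) = 4 → [-4, 8, 5, 0, 4, 4, 4]
pop() removes 4 → [-4, 8, 5, 0, 4, 4]
pop() removes 4 → [-4, 8, 5, 0, 4]
insert 5 at 5 → [-4, 8, 5, 0, 4, 5]
arr[-3] = arr[0]*arr[3] = (-4)*0 = 0 → [-4, 8, 5, 0, 4, 5]
sum = 18

18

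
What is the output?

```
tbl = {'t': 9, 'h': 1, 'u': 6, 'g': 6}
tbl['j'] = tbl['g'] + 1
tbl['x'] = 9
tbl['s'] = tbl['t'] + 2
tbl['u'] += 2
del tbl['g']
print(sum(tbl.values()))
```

45

tbl['j'] = tbl['g']+1 = 7 → {'t': 9, 'h': 1, 'u': 6, 'g': 6, 'j': 7}
tbl['x'] = 9 → {'t': 9, 'h': 1, 'u': 6, 'g': 6, 'j': 7, 'x': 9}
tbl['s'] = tbl['t']+2 = 11 → {'t': 9, 'h': 1, 'u': 6, 'g': 6, 'j': 7, 'x': 9, 's': 11}
tbl['u'] = 6+2 = 8 → {'t': 9, 'h': 1, 'u': 8, 'g': 6, 'j': 7, 'x': 9, 's': 11}
del 'g' → {'t': 9, 'h': 1, 'u': 8, 'j': 7, 'x': 9, 's': 11}
sum of values = 45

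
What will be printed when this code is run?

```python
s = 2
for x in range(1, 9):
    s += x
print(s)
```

38

x=1: s = 2+1 = 3
x=2: s = 3+2 = 5
x=3: s = 5+3 = 8
x=4: s = 8+4 = 12
x=5: s = 12+5 = 17
x=6: s = 17+6 = 23
x=7: s = 23+7 = 30
x=8: s = 30+8 = 38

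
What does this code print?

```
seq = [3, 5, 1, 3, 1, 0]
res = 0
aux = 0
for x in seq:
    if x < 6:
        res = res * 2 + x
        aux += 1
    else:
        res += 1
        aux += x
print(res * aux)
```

x=3: <6, res = 0*2+3 = 3; aux=1
x=5: <6, res = 3*2+5 = 11; aux=2
x=1: <6, res = 11*2+1 = 23; aux=3
x=3: <6, res = 23*2+3 = 49; aux=4
x=1: <6, res = 49*2+1 = 99; aux=5
x=0: <6, res = 99*2+0 = 198; aux=6
res*aux = 198*6 = 1188

1188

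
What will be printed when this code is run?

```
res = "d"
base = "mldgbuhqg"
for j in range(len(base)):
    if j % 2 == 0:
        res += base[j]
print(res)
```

j=0: add 'm' → 'dm'
j=1: skip
j=2: add 'd' → 'dmd'
j=3: skip
j=4: add 'b' → 'dmdb'
j=5: skip
j=6: add 'h' → 'dmdbh'
j=7: skip
j=8: add 'g' → 'dmdbhg'

dmdbhg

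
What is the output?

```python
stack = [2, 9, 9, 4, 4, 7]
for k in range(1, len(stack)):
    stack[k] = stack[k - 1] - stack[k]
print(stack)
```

[2, -7, -16, -20, -24, -31]

k=1: stack[1] = 2-9 = -7 → [2, -7, 9, 4, 4, 7]
k=2: stack[2] = (-7)-9 = -16 → [2, -7, -16, 4, 4, 7]
k=3: stack[3] = (-16)-4 = -20 → [2, -7, -16, -20, 4, 7]
k=4: stack[4] = (-20)-4 = -24 → [2, -7, -16, -20, -24, 7]
k=5: stack[5] = (-24)-7 = -31 → [2, -7, -16, -20, -24, -31]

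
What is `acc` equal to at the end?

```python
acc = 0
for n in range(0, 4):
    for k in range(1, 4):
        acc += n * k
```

36

n=0,k=1: acc = 0+0 = 0
n=0,k=2: acc = 0+0 = 0
n=0,k=3: acc = 0+0 = 0
n=1,k=1: acc = 0+1 = 1
n=1,k=2: acc = 1+2 = 3
n=1,k=3: acc = 3+3 = 6
n=2,k=1: acc = 6+2 = 8
n=2,k=2: acc = 8+4 = 12
n=2,k=3: acc = 12+6 = 18
n=3,k=1: acc = 18+3 = 21
n=3,k=2: acc = 21+6 = 27
n=3,k=3: acc = 27+9 = 36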